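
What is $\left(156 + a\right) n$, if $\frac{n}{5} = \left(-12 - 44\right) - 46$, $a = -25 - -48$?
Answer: $-91290$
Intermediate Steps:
$a = 23$ ($a = -25 + 48 = 23$)
$n = -510$ ($n = 5 \left(\left(-12 - 44\right) - 46\right) = 5 \left(-56 - 46\right) = 5 \left(-102\right) = -510$)
$\left(156 + a\right) n = \left(156 + 23\right) \left(-510\right) = 179 \left(-510\right) = -91290$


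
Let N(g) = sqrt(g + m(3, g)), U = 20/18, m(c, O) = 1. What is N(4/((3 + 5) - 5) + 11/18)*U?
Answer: 5*sqrt(106)/27 ≈ 1.9066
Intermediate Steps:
U = 10/9 (U = 20*(1/18) = 10/9 ≈ 1.1111)
N(g) = sqrt(1 + g) (N(g) = sqrt(g + 1) = sqrt(1 + g))
N(4/((3 + 5) - 5) + 11/18)*U = sqrt(1 + (4/((3 + 5) - 5) + 11/18))*(10/9) = sqrt(1 + (4/(8 - 5) + 11*(1/18)))*(10/9) = sqrt(1 + (4/3 + 11/18))*(10/9) = sqrt(1 + 35/18)*(10/9) = sqrt(53/18)*(10/9) = (sqrt(106)/6)*(10/9) = 5*sqrt(106)/27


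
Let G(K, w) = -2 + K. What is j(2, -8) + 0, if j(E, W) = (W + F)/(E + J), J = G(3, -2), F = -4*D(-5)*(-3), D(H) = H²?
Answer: 292/3 ≈ 97.333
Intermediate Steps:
F = 300 (F = -4*(-5)²*(-3) = -4*25*(-3) = -100*(-3) = 300)
J = 1 (J = -2 + 3 = 1)
j(E, W) = (300 + W)/(1 + E) (j(E, W) = (W + 300)/(E + 1) = (300 + W)/(1 + E))
j(2, -8) + 0 = (300 - 8)/(1 + 2) + 0 = 292/3 + 0 = 292/3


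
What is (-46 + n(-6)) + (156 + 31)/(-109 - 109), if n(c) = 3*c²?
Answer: 13329/218 ≈ 61.142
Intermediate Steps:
(-46 + n(-6)) + (156 + 31)/(-109 - 109) = (-46 + 3*(-6)²) + (156 + 31)/(-109 - 109) = (-46 + 3*36) + 187/(-218) = (-46 + 108) + 187*(-1/218) = 62 - 187/218 = 13329/218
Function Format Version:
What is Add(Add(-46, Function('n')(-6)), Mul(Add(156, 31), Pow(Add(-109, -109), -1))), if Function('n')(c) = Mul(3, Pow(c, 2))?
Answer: Rational(13329, 218) ≈ 61.142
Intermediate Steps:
Add(Add(-46, Function('n')(-6)), Mul(Add(156, 31), Pow(Add(-109, -109), -1))) = Add(Add(-46, Mul(3, Pow(-6, 2))), Mul(Add(156, 31), Pow(Add(-109, -109), -1))) = Add(Add(-46, Mul(3, 36)), Mul(187, Pow(-218, -1))) = Add(Add(-46, 108), Mul(187, Rational(-1, 218))) = Add(62, Rational(-187, 218)) = Rational(13329, 218)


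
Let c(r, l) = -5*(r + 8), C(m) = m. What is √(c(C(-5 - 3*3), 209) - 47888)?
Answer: I*√47858 ≈ 218.76*I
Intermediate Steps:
c(r, l) = -40 - 5*r (c(r, l) = -5*(8 + r) = -40 - 5*r)
√(c(C(-5 - 3*3), 209) - 47888) = √((-40 - 5*(-5 - 3*3)) - 47888) = √((-40 - 5*(-5 - 9)) - 47888) = √((-40 - 5*(-14)) - 47888) = √((-40 + 70) - 47888) = √(30 - 47888) = √(-47858) = I*√47858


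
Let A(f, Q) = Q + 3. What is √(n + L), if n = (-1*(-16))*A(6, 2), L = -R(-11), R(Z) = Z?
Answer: √91 ≈ 9.5394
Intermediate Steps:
A(f, Q) = 3 + Q
L = 11 (L = -1*(-11) = 11)
n = 80 (n = (-1*(-16))*(3 + 2) = 16*5 = 80)
√(n + L) = √(80 + 11) = √91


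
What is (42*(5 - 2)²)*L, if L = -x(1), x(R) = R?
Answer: -378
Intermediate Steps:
L = -1 (L = -1*1 = -1)
(42*(5 - 2)²)*L = (42*(5 - 2)²)*(-1) = (42*3²)*(-1) = (42*9)*(-1) = 378*(-1) = -378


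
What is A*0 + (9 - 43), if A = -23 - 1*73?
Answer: -34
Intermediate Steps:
A = -96 (A = -23 - 73 = -96)
A*0 + (9 - 43) = -96*0 + (9 - 43) = 0 - 34 = -34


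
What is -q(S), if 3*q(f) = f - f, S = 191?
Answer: 0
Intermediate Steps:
q(f) = 0 (q(f) = (f - f)/3 = (1/3)*0 = 0)
-q(S) = -1*0 = 0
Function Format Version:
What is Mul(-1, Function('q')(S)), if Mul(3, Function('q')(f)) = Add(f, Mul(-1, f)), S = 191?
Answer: 0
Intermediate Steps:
Function('q')(f) = 0 (Function('q')(f) = Mul(Rational(1, 3), Add(f, Mul(-1, f))) = Mul(Rational(1, 3), 0) = 0)
Mul(-1, Function('q')(S)) = Mul(-1, 0) = 0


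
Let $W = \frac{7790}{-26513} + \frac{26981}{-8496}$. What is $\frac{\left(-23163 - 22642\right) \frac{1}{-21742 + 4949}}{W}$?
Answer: $- \frac{10317779990640}{13124251644749} \approx -0.78616$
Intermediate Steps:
$W = - \frac{781531093}{225254448}$ ($W = 7790 \left(- \frac{1}{26513}\right) + 26981 \left(- \frac{1}{8496}\right) = - \frac{7790}{26513} - \frac{26981}{8496} = - \frac{781531093}{225254448} \approx -3.4695$)
$\frac{\left(-23163 - 22642\right) \frac{1}{-21742 + 4949}}{W} = \frac{\left(-23163 - 22642\right) \frac{1}{-21742 + 4949}}{- \frac{781531093}{225254448}} = - \frac{45805}{-16793} \left(- \frac{225254448}{781531093}\right) = \left(-45805\right) \left(- \frac{1}{16793}\right) \left(- \frac{225254448}{781531093}\right) = \frac{45805}{16793} \left(- \frac{225254448}{781531093}\right) = - \frac{10317779990640}{13124251644749}$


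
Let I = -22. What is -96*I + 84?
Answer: 2196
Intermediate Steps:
-96*I + 84 = -96*(-22) + 84 = 2112 + 84 = 2196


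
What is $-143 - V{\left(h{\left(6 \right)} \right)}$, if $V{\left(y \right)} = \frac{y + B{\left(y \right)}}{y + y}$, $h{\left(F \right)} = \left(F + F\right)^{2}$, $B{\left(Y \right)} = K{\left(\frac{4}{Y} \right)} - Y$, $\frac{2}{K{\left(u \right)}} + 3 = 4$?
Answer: $- \frac{20593}{144} \approx -143.01$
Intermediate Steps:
$K{\left(u \right)} = 2$ ($K{\left(u \right)} = \frac{2}{-3 + 4} = \frac{2}{1} = 2 \cdot 1 = 2$)
$B{\left(Y \right)} = 2 - Y$
$h{\left(F \right)} = 4 F^{2}$ ($h{\left(F \right)} = \left(2 F\right)^{2} = 4 F^{2}$)
$V{\left(y \right)} = \frac{1}{y}$ ($V{\left(y \right)} = \frac{y - \left(-2 + y\right)}{y + y} = \frac{2}{2 y} = 2 \frac{1}{2 y} = \frac{1}{y}$)
$-143 - V{\left(h{\left(6 \right)} \right)} = -143 - \frac{1}{4 \cdot 6^{2}} = -143 - \frac{1}{4 \cdot 36} = -143 - \frac{1}{144} = - \frac{20593}{144}$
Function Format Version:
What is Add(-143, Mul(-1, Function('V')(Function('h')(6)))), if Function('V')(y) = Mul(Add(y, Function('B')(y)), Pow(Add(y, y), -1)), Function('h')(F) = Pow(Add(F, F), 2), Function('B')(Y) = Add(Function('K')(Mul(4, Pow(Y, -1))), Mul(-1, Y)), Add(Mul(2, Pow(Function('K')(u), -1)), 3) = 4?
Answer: Rational(-20593, 144) ≈ -143.01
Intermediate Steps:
Function('K')(u) = 2 (Function('K')(u) = Mul(2, Pow(Add(-3, 4), -1)) = Mul(2, Pow(1, -1)) = Mul(2, 1) = 2)
Function('B')(Y) = Add(2, Mul(-1, Y))
Function('h')(F) = Mul(4, Pow(F, 2)) (Function('h')(F) = Pow(Mul(2, F), 2) = Mul(4, Pow(F, 2)))
Function('V')(y) = Pow(y, -1) (Function('V')(y) = Mul(Add(y, Add(2, Mul(-1, y))), Pow(Add(y, y), -1)) = Mul(2, Pow(Mul(2, y), -1)) = Mul(2, Mul(Rational(1, 2), Pow(y, -1))) = Pow(y, -1))
Add(-143, Mul(-1, Function('V')(Function('h')(6)))) = Add(-143, Mul(-1, Pow(Mul(4, Pow(6, 2)), -1))) = Add(-143, Mul(-1, Pow(Mul(4, 36), -1))) = Add(-143, Mul(-1, Pow(144, -1))) = Add(-143, Mul(-1, Rational(1, 144))) = Add(-143, Rational(-1, 144)) = Rational(-20593, 144)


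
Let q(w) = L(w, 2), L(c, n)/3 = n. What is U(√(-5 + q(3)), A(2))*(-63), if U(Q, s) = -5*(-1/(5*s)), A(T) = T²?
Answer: -63/4 ≈ -15.750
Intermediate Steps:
L(c, n) = 3*n
q(w) = 6 (q(w) = 3*2 = 6)
U(Q, s) = 1/s (U(Q, s) = -(-1)/s = 1/s)
U(√(-5 + q(3)), A(2))*(-63) = -63/2² = -63/4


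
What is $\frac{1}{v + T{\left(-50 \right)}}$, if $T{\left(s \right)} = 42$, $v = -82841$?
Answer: $- \frac{1}{82799} \approx -1.2077 \cdot 10^{-5}$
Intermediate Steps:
$\frac{1}{v + T{\left(-50 \right)}} = \frac{1}{-82841 + 42} = \frac{1}{-82799} = - \frac{1}{82799}$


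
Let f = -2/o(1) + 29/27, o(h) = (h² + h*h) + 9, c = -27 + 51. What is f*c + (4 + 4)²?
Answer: 8456/99 ≈ 85.414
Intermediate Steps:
c = 24
o(h) = 9 + 2*h² (o(h) = (h² + h²) + 9 = 2*h² + 9 = 9 + 2*h²)
f = 265/297 (f = -2/(9 + 2*1²) + 29/27 = -2/(9 + 2*1) + 29*(1/27) = -2/(9 + 2) + 29/27 = -2/11 + 29/27 = 265/297 ≈ 0.89226)
f*c + (4 + 4)² = (265/297)*24 + (4 + 4)² = 2120/99 + 8² = 2120/99 + 64 = 8456/99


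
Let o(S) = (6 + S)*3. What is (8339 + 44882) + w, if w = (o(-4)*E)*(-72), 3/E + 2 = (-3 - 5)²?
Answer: 1649203/31 ≈ 53200.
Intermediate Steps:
o(S) = 18 + 3*S
E = 3/62 (E = 3/(-2 + (-3 - 5)²) = 3/(-2 + (-8)²) = 3/(-2 + 64) = 3/62 ≈ 0.048387)
w = -648/31 (w = ((18 + 3*(-4))*(3/62))*(-72) = ((18 - 12)*(3/62))*(-72) = (6*(3/62))*(-72) = (9/31)*(-72) = -648/31 ≈ -20.903)
(8339 + 44882) + w = (8339 + 44882) - 648/31 = 53221 - 648/31 = 1649203/31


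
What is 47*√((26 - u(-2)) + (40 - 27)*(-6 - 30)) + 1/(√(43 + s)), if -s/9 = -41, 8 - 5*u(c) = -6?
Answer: √103/206 + 188*I*√695/5 ≈ 0.049266 + 991.24*I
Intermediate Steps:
u(c) = 14/5 (u(c) = 8/5 - ⅕*(-6) = 8/5 + 6/5 = 14/5)
s = 369 (s = -9*(-41) = 369)
47*√((26 - u(-2)) + (40 - 27)*(-6 - 30)) + 1/(√(43 + s)) = 47*√((26 - 1*14/5) + (40 - 27)*(-6 - 30)) + 1/(√(43 + 369)) = 47*√((26 - 14/5) + 13*(-36)) + 1/(√412) = 47*√(116/5 - 468) + 1/(2*√103) = 47*√(-2224/5) + √103/206 = 47*(4*I*√695/5) + √103/206 = 188*I*√695/5 + √103/206 = √103/206 + 188*I*√695/5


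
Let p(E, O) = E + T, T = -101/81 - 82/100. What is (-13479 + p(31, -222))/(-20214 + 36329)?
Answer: -54472771/65265750 ≈ -0.83463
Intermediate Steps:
T = -8371/4050 (T = -101*1/81 - 82*1/100 = -101/81 - 41/50 = -8371/4050 ≈ -2.0669)
p(E, O) = -8371/4050 + E (p(E, O) = E - 8371/4050 = -8371/4050 + E)
(-13479 + p(31, -222))/(-20214 + 36329) = (-13479 + (-8371/4050 + 31))/(-20214 + 36329) = (-13479 + 117179/4050)/16115 = -54472771/4050*1/16115 = -54472771/65265750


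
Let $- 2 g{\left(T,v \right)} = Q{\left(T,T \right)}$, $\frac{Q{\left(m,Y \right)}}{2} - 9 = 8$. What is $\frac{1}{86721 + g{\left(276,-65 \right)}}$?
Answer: $\frac{1}{86704} \approx 1.1533 \cdot 10^{-5}$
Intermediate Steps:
$Q{\left(m,Y \right)} = 34$ ($Q{\left(m,Y \right)} = 18 + 2 \cdot 8 = 18 + 16 = 34$)
$g{\left(T,v \right)} = -17$ ($g{\left(T,v \right)} = \left(- \frac{1}{2}\right) 34 = -17$)
$\frac{1}{86721 + g{\left(276,-65 \right)}} = \frac{1}{86721 - 17} = \frac{1}{86704}$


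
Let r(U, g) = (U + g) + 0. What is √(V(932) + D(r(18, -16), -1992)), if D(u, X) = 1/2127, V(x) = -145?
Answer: I*√655996578/2127 ≈ 12.042*I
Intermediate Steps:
r(U, g) = U + g
D(u, X) = 1/2127
√(V(932) + D(r(18, -16), -1992)) = √(-145 + 1/2127) = √(-308414/2127) = I*√655996578/2127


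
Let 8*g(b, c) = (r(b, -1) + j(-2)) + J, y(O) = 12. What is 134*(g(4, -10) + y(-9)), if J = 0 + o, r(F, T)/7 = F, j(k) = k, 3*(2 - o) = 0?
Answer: 2077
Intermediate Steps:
o = 2 (o = 2 - ⅓*0 = 2 + 0 = 2)
r(F, T) = 7*F
J = 2 (J = 0 + 2 = 2)
g(b, c) = 7*b/8 (g(b, c) = ((7*b - 2) + 2)/8 = ((-2 + 7*b) + 2)/8 = (7*b)/8 = 7*b/8)
134*(g(4, -10) + y(-9)) = 134*((7/8)*4 + 12) = 134*(7/2 + 12) = 134*(31/2) = 2077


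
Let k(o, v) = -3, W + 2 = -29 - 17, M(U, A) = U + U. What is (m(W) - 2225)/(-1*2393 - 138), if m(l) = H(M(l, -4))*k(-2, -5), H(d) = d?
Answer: 1937/2531 ≈ 0.76531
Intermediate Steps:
M(U, A) = 2*U
W = -48 (W = -2 + (-29 - 17) = -2 - 46 = -48)
m(l) = -6*l (m(l) = (2*l)*(-3) = -6*l)
(m(W) - 2225)/(-1*2393 - 138) = (-6*(-48) - 2225)/(-1*2393 - 138) = (288 - 2225)/(-2393 - 138) = -1937/(-2531) = -1937*(-1/2531) = 1937/2531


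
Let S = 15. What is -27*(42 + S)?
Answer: -1539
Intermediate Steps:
-27*(42 + S) = -27*(42 + 15) = -27*57 = -1539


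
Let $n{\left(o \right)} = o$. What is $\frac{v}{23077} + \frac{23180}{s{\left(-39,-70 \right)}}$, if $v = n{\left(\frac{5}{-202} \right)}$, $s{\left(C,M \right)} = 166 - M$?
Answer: $\frac{27013705135}{275031686} \approx 98.22$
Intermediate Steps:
$v = - \frac{5}{202}$ ($v = \frac{5}{-202} = 5 \left(- \frac{1}{202}\right) = - \frac{5}{202} \approx -0.024752$)
$\frac{v}{23077} + \frac{23180}{s{\left(-39,-70 \right)}} = - \frac{5}{202 \cdot 23077} + \frac{23180}{166 - -70} = \left(- \frac{5}{202}\right) \frac{1}{23077} + \frac{23180}{166 + 70} = - \frac{5}{4661554} + \frac{23180}{236} = - \frac{5}{4661554} + 23180 \cdot \frac{1}{236} = - \frac{5}{4661554} + \frac{5795}{59} = \frac{27013705135}{275031686}$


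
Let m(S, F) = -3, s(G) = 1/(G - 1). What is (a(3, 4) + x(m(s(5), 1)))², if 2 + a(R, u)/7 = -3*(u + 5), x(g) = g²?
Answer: 37636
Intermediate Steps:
s(G) = 1/(-1 + G)
a(R, u) = -119 - 21*u (a(R, u) = -14 + 7*(-3*(u + 5)) = -14 + 7*(-3*(5 + u)) = -14 + 7*(-15 - 3*u) = -14 + (-105 - 21*u) = -119 - 21*u)
(a(3, 4) + x(m(s(5), 1)))² = ((-119 - 21*4) + (-3)²)² = ((-119 - 84) + 9)² = (-203 + 9)² = (-194)² = 37636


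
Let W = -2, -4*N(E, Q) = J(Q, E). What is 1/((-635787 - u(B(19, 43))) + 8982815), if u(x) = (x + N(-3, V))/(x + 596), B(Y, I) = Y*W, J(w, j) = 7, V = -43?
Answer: 744/6210188885 ≈ 1.1980e-7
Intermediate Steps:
N(E, Q) = -7/4 (N(E, Q) = -¼*7 = -7/4)
B(Y, I) = -2*Y (B(Y, I) = Y*(-2) = -2*Y)
u(x) = (-7/4 + x)/(596 + x) (u(x) = (x - 7/4)/(x + 596) = (-7/4 + x)/(596 + x))
1/((-635787 - u(B(19, 43))) + 8982815) = 1/((-635787 - (-7/4 - 2*19)/(596 - 2*19)) + 8982815) = 1/((-635787 - (-7/4 - 38)/(596 - 38)) + 8982815) = 1/((-635787 - (-159)/(558*4)) + 8982815) = 1/((-635787 - 1*(-53/744)) + 8982815) = 1/((-635787 + 53/744) + 8982815) = 1/(-473025475/744 + 8982815) = 1/(6210188885/744) = 744/6210188885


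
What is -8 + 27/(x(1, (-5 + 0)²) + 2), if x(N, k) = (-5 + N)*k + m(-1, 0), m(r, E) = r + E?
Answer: -91/11 ≈ -8.2727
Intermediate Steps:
m(r, E) = E + r
x(N, k) = -1 + k*(-5 + N) (x(N, k) = (-5 + N)*k + (0 - 1) = k*(-5 + N) - 1 = -1 + k*(-5 + N))
-8 + 27/(x(1, (-5 + 0)²) + 2) = -8 + 27/((-1 - 5*(-5 + 0)² + 1*(-5 + 0)²) + 2) = -8 + 27/((-1 - 5*(-5)² + 1*(-5)²) + 2) = -8 + 27/((-1 - 5*25 + 1*25) + 2) = -8 + 27/((-1 - 125 + 25) + 2) = -8 + 27/(-101 + 2) = -8 + 27/(-99) = -8 - 1/99*27 = -8 - 3/11 = -91/11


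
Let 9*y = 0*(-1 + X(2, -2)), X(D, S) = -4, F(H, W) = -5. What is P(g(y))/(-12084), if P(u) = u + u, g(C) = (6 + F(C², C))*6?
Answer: -1/1007 ≈ -0.00099305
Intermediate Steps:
y = 0 (y = (0*(-1 - 4))/9 = (0*(-5))/9 = (⅑)*0 = 0)
g(C) = 6 (g(C) = (6 - 5)*6 = 1*6 = 6)
P(u) = 2*u
P(g(y))/(-12084) = (2*6)/(-12084) = 12*(-1/12084) = -1/1007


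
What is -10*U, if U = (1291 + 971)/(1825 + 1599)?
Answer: -5655/856 ≈ -6.6063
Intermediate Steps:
U = 1131/1712 (U = 2262/3424 = 2262*(1/3424) = 1131/1712 ≈ 0.66063)
-10*U = -10*1131/1712 = -5655/856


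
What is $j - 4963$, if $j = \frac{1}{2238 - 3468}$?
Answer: $- \frac{6104491}{1230} \approx -4963.0$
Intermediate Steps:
$j = - \frac{1}{1230}$ ($j = \frac{1}{2238 - 3468} = \frac{1}{-1230} = - \frac{1}{1230} \approx -0.00081301$)
$j - 4963 = - \frac{1}{1230} - 4963 = - \frac{6104491}{1230}$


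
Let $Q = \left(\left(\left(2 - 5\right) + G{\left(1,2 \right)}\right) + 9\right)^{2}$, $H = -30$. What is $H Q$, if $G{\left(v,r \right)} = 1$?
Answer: $-1470$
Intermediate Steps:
$Q = 49$ ($Q = \left(\left(\left(2 - 5\right) + 1\right) + 9\right)^{2} = \left(\left(-3 + 1\right) + 9\right)^{2} = \left(-2 + 9\right)^{2} = 7^{2} = 49$)
$H Q = \left(-30\right) 49 = -1470$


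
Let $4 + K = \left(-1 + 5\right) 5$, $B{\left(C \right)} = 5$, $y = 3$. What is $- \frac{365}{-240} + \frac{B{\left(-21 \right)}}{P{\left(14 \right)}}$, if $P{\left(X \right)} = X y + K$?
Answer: $\frac{2237}{1392} \approx 1.607$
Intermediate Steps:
$K = 16$ ($K = -4 + \left(-1 + 5\right) 5 = -4 + 4 \cdot 5 = -4 + 20 = 16$)
$P{\left(X \right)} = 16 + 3 X$ ($P{\left(X \right)} = X 3 + 16 = 3 X + 16 = 16 + 3 X$)
$- \frac{365}{-240} + \frac{B{\left(-21 \right)}}{P{\left(14 \right)}} = - \frac{365}{-240} + \frac{5}{16 + 3 \cdot 14} = \left(-365\right) \left(- \frac{1}{240}\right) + \frac{5}{16 + 42} = \frac{73}{48} + \frac{5}{58} = \frac{2237}{1392}$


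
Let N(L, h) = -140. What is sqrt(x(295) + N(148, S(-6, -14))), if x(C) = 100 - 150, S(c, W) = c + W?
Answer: I*sqrt(190) ≈ 13.784*I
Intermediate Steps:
S(c, W) = W + c
x(C) = -50
sqrt(x(295) + N(148, S(-6, -14))) = sqrt(-50 - 140) = sqrt(-190) = I*sqrt(190)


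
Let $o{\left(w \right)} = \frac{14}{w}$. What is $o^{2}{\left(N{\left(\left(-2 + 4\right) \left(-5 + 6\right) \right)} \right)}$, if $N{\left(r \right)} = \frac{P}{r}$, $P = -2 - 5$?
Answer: $16$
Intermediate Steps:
$P = -7$
$N{\left(r \right)} = - \frac{7}{r}$
$o^{2}{\left(N{\left(\left(-2 + 4\right) \left(-5 + 6\right) \right)} \right)} = \left(\frac{14}{\left(-7\right) \frac{1}{\left(-2 + 4\right) \left(-5 + 6\right)}}\right)^{2} = \left(\frac{14}{\left(-7\right) \frac{1}{2 \cdot 1}}\right)^{2} = \left(\frac{14}{\left(-7\right) \frac{1}{2}}\right)^{2} = \left(\frac{14}{- \frac{7}{2}}\right)^{2} = \left(14 \left(- \frac{2}{7}\right)\right)^{2} = \left(-4\right)^{2} = 16$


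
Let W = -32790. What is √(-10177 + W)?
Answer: I*√42967 ≈ 207.28*I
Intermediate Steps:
√(-10177 + W) = √(-10177 - 32790) = √(-42967) = I*√42967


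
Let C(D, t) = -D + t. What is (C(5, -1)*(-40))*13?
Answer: 3120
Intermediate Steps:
C(D, t) = t - D
(C(5, -1)*(-40))*13 = ((-1 - 1*5)*(-40))*13 = ((-1 - 5)*(-40))*13 = -6*(-40)*13 = 240*13 = 3120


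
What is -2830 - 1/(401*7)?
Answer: -7943811/2807 ≈ -2830.0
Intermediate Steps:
-2830 - 1/(401*7) = -2830 - 1/2807 = -7943811/2807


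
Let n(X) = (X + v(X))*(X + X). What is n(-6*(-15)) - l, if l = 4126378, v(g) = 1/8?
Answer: -8220311/2 ≈ -4.1102e+6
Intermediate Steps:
v(g) = ⅛
n(X) = 2*X*(⅛ + X) (n(X) = (X + ⅛)*(X + X) = (⅛ + X)*(2*X) = 2*X*(⅛ + X))
n(-6*(-15)) - l = (-6*(-15))*(1 + 8*(-6*(-15)))/4 - 1*4126378 = (¼)*90*(1 + 8*90) - 4126378 = (¼)*90*(1 + 720) - 4126378 = (¼)*90*721 - 4126378 = 32445/2 - 4126378 = -8220311/2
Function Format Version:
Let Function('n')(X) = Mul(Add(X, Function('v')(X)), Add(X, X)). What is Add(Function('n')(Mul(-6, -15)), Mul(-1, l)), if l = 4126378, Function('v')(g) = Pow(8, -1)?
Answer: Rational(-8220311, 2) ≈ -4.1102e+6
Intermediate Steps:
Function('v')(g) = Rational(1, 8)
Function('n')(X) = Mul(2, X, Add(Rational(1, 8), X)) (Function('n')(X) = Mul(Add(X, Rational(1, 8)), Add(X, X)) = Mul(Add(Rational(1, 8), X), Mul(2, X)) = Mul(2, X, Add(Rational(1, 8), X)))
Add(Function('n')(Mul(-6, -15)), Mul(-1, l)) = Add(Mul(Rational(1, 4), Mul(-6, -15), Add(1, Mul(8, Mul(-6, -15)))), Mul(-1, 4126378)) = Add(Mul(Rational(1, 4), 90, Add(1, Mul(8, 90))), -4126378) = Add(Mul(Rational(1, 4), 90, Add(1, 720)), -4126378) = Add(Mul(Rational(1, 4), 90, 721), -4126378) = Add(Rational(32445, 2), -4126378) = Rational(-8220311, 2)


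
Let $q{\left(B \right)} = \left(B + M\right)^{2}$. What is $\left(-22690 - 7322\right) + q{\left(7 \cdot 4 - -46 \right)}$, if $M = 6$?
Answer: $-23612$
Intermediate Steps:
$q{\left(B \right)} = \left(6 + B\right)^{2}$ ($q{\left(B \right)} = \left(B + 6\right)^{2} = \left(6 + B\right)^{2}$)
$\left(-22690 - 7322\right) + q{\left(7 \cdot 4 - -46 \right)} = \left(-22690 - 7322\right) + \left(6 + \left(7 \cdot 4 - -46\right)\right)^{2} = -30012 + \left(6 + \left(28 + 46\right)\right)^{2} = -30012 + \left(6 + 74\right)^{2} = -30012 + 80^{2} = -30012 + 6400 = -23612$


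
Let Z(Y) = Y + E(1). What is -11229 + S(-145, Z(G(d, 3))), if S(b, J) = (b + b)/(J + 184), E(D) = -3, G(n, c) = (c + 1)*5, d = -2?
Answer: -2257319/201 ≈ -11230.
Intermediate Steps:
G(n, c) = 5 + 5*c (G(n, c) = (1 + c)*5 = 5 + 5*c)
Z(Y) = -3 + Y (Z(Y) = Y - 3 = -3 + Y)
S(b, J) = 2*b/(184 + J) (S(b, J) = (2*b)/(184 + J) = 2*b/(184 + J))
-11229 + S(-145, Z(G(d, 3))) = -11229 + 2*(-145)/(184 + (-3 + (5 + 5*3))) = -11229 + 2*(-145)/(184 + (-3 + (5 + 15))) = -11229 + 2*(-145)/(184 + (-3 + 20)) = -11229 + 2*(-145)/(184 + 17) = -11229 + 2*(-145)/201 = -11229 + 2*(-145)*(1/201) = -11229 - 290/201 = -2257319/201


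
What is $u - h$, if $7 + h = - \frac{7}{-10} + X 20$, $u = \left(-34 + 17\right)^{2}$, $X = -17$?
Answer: $\frac{6353}{10} \approx 635.3$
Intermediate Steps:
$u = 289$ ($u = \left(-17\right)^{2} = 289$)
$h = - \frac{3463}{10}$ ($h = -7 - \left(340 + \frac{7}{-10}\right) = -7 - \frac{3393}{10} = - \frac{3463}{10} \approx -346.3$)
$u - h = 289 - - \frac{3463}{10} = 289 + \frac{3463}{10} = \frac{6353}{10}$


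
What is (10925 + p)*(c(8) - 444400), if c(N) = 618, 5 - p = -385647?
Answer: -175993734214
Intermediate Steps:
p = 385652 (p = 5 - 1*(-385647) = 5 + 385647 = 385652)
(10925 + p)*(c(8) - 444400) = (10925 + 385652)*(618 - 444400) = 396577*(-443782) = -175993734214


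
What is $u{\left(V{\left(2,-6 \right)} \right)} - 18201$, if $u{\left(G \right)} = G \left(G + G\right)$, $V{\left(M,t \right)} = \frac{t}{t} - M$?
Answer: $-18199$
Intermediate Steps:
$V{\left(M,t \right)} = 1 - M$
$u{\left(G \right)} = 2 G^{2}$ ($u{\left(G \right)} = G 2 G = 2 G^{2}$)
$u{\left(V{\left(2,-6 \right)} \right)} - 18201 = 2 \left(1 - 2\right)^{2} - 18201 = 2 \left(-1\right)^{2} - 18201 = 2 \cdot 1 - 18201 = 2 - 18201 = -18199$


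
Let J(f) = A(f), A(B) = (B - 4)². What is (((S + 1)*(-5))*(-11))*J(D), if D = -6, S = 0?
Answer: 5500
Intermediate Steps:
A(B) = (-4 + B)²
J(f) = (-4 + f)²
(((S + 1)*(-5))*(-11))*J(D) = (((0 + 1)*(-5))*(-11))*(-4 - 6)² = ((1*(-5))*(-11))*(-10)² = -5*(-11)*100 = 55*100 = 5500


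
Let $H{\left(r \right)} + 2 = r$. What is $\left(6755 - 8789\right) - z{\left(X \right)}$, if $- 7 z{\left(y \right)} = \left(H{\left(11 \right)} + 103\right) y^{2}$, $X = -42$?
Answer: $26190$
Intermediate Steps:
$H{\left(r \right)} = -2 + r$
$z{\left(y \right)} = - 16 y^{2}$ ($z{\left(y \right)} = - \frac{\left(\left(-2 + 11\right) + 103\right) y^{2}}{7} = - \frac{\left(9 + 103\right) y^{2}}{7} = - \frac{112 y^{2}}{7} = - 16 y^{2}$)
$\left(6755 - 8789\right) - z{\left(X \right)} = \left(6755 - 8789\right) - - 16 \left(-42\right)^{2} = -2034 - \left(-16\right) 1764 = -2034 - -28224 = -2034 + 28224 = 26190$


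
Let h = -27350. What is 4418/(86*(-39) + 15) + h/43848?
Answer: -323177/165996 ≈ -1.9469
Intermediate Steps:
4418/(86*(-39) + 15) + h/43848 = 4418/(86*(-39) + 15) - 27350/43848 = 4418/(-3354 + 15) - 27350*1/43848 = 4418/(-3339) - 13675/21924 = 4418*(-1/3339) - 13675/21924 = -4418/3339 - 13675/21924 = -323177/165996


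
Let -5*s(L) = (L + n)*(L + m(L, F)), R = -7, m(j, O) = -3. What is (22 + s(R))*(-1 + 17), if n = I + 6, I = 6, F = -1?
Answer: 512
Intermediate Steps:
n = 12 (n = 6 + 6 = 12)
s(L) = -(-3 + L)*(12 + L)/5 (s(L) = -(L + 12)*(L - 3)/5 = -(12 + L)*(-3 + L)/5 = -(-3 + L)*(12 + L)/5)
(22 + s(R))*(-1 + 17) = (22 + (36/5 - 9/5*(-7) - ⅕*(-7)²))*(-1 + 17) = (22 + (36/5 + 63/5 - ⅕*49))*16 = (22 + (36/5 + 63/5 - 49/5))*16 = (22 + 10)*16 = 32*16 = 512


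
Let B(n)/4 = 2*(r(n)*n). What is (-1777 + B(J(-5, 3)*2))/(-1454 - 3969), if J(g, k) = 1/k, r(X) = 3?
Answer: 1761/5423 ≈ 0.32473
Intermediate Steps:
B(n) = 24*n (B(n) = 4*(2*(3*n)) = 4*(6*n) = 24*n)
(-1777 + B(J(-5, 3)*2))/(-1454 - 3969) = (-1777 + 24*(2/3))/(-1454 - 3969) = (-1777 + 24*((1/3)*2))/(-5423) = (-1777 + 24*(2/3))*(-1/5423) = (-1777 + 16)*(-1/5423) = -1761*(-1/5423) = 1761/5423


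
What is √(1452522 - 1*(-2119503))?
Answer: 5*√142881 ≈ 1890.0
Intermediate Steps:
√(1452522 - 1*(-2119503)) = √(1452522 + 2119503) = √3572025 = 5*√142881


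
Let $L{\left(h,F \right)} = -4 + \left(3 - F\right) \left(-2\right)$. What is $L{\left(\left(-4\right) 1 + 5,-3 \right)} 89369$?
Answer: $-1429904$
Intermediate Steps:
$L{\left(h,F \right)} = -10 + 2 F$ ($L{\left(h,F \right)} = -4 + \left(-6 + 2 F\right) = -10 + 2 F$)
$L{\left(\left(-4\right) 1 + 5,-3 \right)} 89369 = \left(-10 + 2 \left(-3\right)\right) 89369 = \left(-10 - 6\right) 89369 = \left(-16\right) 89369 = -1429904$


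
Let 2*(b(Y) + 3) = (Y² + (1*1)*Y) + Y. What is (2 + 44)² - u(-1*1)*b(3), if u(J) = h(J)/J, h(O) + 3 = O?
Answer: 2098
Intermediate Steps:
b(Y) = -3 + Y + Y²/2 (b(Y) = -3 + ((Y² + (1*1)*Y) + Y)/2 = -3 + ((Y² + 1*Y) + Y)/2 = -3 + ((Y² + Y) + Y)/2 = -3 + ((Y + Y²) + Y)/2 = -3 + (Y² + 2*Y)/2 = -3 + (Y + Y²/2) = -3 + Y + Y²/2)
h(O) = -3 + O
u(J) = (-3 + J)/J
(2 + 44)² - u(-1*1)*b(3) = (2 + 44)² - (-3 - 1*1)/((-1*1))*(-3 + 3 + (½)*3²) = 46² - (-3 - 1)/(-1)*(-3 + 3 + (½)*9) = 2116 - (-1*(-4))*(-3 + 3 + 9/2) = 2116 - 4*9/2 = 2116 - 1*18 = 2116 - 18 = 2098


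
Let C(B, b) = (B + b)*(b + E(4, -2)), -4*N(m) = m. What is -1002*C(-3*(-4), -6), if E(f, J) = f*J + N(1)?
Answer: 85671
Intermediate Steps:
N(m) = -m/4
E(f, J) = -¼ + J*f (E(f, J) = f*J - ¼*1 = J*f - ¼ = -¼ + J*f)
C(B, b) = (-33/4 + b)*(B + b) (C(B, b) = (B + b)*(b + (-¼ - 2*4)) = (B + b)*(b + (-¼ - 8)) = (B + b)*(b - 33/4) = (B + b)*(-33/4 + b) = (-33/4 + b)*(B + b))
-1002*C(-3*(-4), -6) = -1002*((-6)² - (-99)*(-4)/4 - 33/4*(-6) - 3*(-4)*(-6)) = -1002*(36 - 33/4*12 + 99/2 + 12*(-6)) = -1002*(36 - 99 + 99/2 - 72) = -1002*(-171/2) = 85671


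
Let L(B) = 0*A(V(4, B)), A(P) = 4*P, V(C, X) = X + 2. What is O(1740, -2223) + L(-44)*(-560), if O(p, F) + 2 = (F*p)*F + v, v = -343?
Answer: 8598608115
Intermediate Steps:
O(p, F) = -345 + p*F² (O(p, F) = -2 + ((F*p)*F - 343) = -2 + (p*F² - 343) = -2 + (-343 + p*F²) = -345 + p*F²)
V(C, X) = 2 + X
L(B) = 0 (L(B) = 0*(4*(2 + B)) = 0*(8 + 4*B) = 0)
O(1740, -2223) + L(-44)*(-560) = (-345 + 1740*(-2223)²) + 0*(-560) = (-345 + 1740*4941729) + 0 = (-345 + 8598608460) + 0 = 8598608115 + 0 = 8598608115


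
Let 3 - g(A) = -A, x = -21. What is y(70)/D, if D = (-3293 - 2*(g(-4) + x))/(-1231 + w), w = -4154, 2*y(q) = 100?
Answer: 89750/1083 ≈ 82.872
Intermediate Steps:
y(q) = 50 (y(q) = (½)*100 = 50)
g(A) = 3 + A (g(A) = 3 - (-1)*A = 3 + A)
D = 1083/1795 (D = (-3293 - 2*((3 - 4) - 21))/(-1231 - 4154) = (-3293 - 2*(-1 - 21))/(-5385) = (-3293 - 2*(-22))*(-1/5385) = (-3293 + 44)*(-1/5385) = -3249*(-1/5385) = 1083/1795 ≈ 0.60334)
y(70)/D = 50/(1083/1795) = 50*(1795/1083) = 89750/1083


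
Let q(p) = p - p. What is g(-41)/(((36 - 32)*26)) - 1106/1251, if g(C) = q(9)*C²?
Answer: -1106/1251 ≈ -0.88409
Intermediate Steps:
q(p) = 0
g(C) = 0 (g(C) = 0*C² = 0)
g(-41)/(((36 - 32)*26)) - 1106/1251 = 0/(((36 - 32)*26)) - 1106/1251 = 0/((4*26)) - 1106*1/1251 = 0/104 - 1106/1251 = 0*(1/104) - 1106/1251 = 0 - 1106/1251 = -1106/1251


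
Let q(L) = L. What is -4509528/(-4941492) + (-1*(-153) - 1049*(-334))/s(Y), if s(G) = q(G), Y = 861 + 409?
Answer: 144817827909/522974570 ≈ 276.91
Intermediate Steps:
Y = 1270
s(G) = G
-4509528/(-4941492) + (-1*(-153) - 1049*(-334))/s(Y) = -4509528/(-4941492) + (-1*(-153) - 1049*(-334))/1270 = -4509528*(-1/4941492) + (153 + 350366)*(1/1270) = 375794/411791 + 350519*(1/1270) = 375794/411791 + 350519/1270 = 144817827909/522974570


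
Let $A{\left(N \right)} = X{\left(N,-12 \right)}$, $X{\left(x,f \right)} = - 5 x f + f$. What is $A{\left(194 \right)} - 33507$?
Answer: $-21879$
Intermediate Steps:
$X{\left(x,f \right)} = f - 5 f x$ ($X{\left(x,f \right)} = - 5 f x + f = f - 5 f x$)
$A{\left(N \right)} = -12 + 60 N$ ($A{\left(N \right)} = - 12 \left(1 - 5 N\right) = -12 + 60 N$)
$A{\left(194 \right)} - 33507 = \left(-12 + 60 \cdot 194\right) - 33507 = \left(-12 + 11640\right) - 33507 = 11628 - 33507 = -21879$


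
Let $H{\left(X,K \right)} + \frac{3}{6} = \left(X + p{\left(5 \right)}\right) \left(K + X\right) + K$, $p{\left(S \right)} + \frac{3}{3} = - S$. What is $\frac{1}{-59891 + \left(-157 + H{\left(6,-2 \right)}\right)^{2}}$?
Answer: $- \frac{4}{137803} \approx -2.9027 \cdot 10^{-5}$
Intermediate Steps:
$p{\left(S \right)} = -1 - S$
$H{\left(X,K \right)} = - \frac{1}{2} + K + \left(-6 + X\right) \left(K + X\right)$ ($H{\left(X,K \right)} = - \frac{1}{2} + \left(\left(X - 6\right) \left(K + X\right) + K\right) = - \frac{1}{2} + \left(\left(-6 + X\right) \left(K + X\right) + K\right) = - \frac{1}{2} + \left(K + \left(-6 + X\right) \left(K + X\right)\right) = - \frac{1}{2} + K + \left(-6 + X\right) \left(K + X\right)$)
$\frac{1}{-59891 + \left(-157 + H{\left(6,-2 \right)}\right)^{2}} = \frac{1}{-59891 + \left(-157 - \left(\frac{77}{2} - 36\right)\right)^{2}} = \frac{1}{-59891 + \left(-157 - \frac{5}{2}\right)^{2}} = \frac{1}{-59891 + \left(- \frac{319}{2}\right)^{2}} = \frac{1}{-59891 + \frac{101761}{4}} = \frac{1}{- \frac{137803}{4}} = - \frac{4}{137803}$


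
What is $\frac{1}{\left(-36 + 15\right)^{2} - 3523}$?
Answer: $- \frac{1}{3082} \approx -0.00032446$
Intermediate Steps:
$\frac{1}{\left(-36 + 15\right)^{2} - 3523} = \frac{1}{\left(-21\right)^{2} - 3523} = \frac{1}{441 - 3523} = \frac{1}{-3082} = - \frac{1}{3082}$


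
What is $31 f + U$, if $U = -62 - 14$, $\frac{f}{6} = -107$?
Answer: $-19978$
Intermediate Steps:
$f = -642$ ($f = 6 \left(-107\right) = -642$)
$U = -76$ ($U = -62 - 14 = -76$)
$31 f + U = 31 \left(-642\right) - 76 = -19902 - 76 = -19978$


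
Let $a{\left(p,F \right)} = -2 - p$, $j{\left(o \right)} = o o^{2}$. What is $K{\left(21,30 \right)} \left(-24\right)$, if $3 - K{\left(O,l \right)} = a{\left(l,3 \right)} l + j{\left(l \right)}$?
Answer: $624888$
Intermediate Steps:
$j{\left(o \right)} = o^{3}$
$K{\left(O,l \right)} = 3 - l^{3} - l \left(-2 - l\right)$ ($K{\left(O,l \right)} = 3 - \left(\left(-2 - l\right) l + l^{3}\right) = 3 - \left(l \left(-2 - l\right) + l^{3}\right) = 3 - \left(l^{3} + l \left(-2 - l\right)\right) = 3 - l^{3} - l \left(-2 - l\right)$)
$K{\left(21,30 \right)} \left(-24\right) = \left(3 - 30^{3} + 30 \left(2 + 30\right)\right) \left(-24\right) = \left(3 - 27000 + 30 \cdot 32\right) \left(-24\right) = \left(3 - 27000 + 960\right) \left(-24\right) = \left(-26037\right) \left(-24\right) = 624888$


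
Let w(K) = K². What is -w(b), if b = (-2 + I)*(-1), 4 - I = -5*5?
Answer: -729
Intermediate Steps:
I = 29 (I = 4 - (-5)*5 = 4 - 1*(-25) = 4 + 25 = 29)
b = -27 (b = (-2 + 29)*(-1) = 27*(-1) = -27)
-w(b) = -1*(-27)² = -1*729 = -729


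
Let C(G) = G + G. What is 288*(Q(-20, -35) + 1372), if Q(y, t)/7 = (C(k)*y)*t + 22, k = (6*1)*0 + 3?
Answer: 8906688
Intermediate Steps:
k = 3 (k = 6*0 + 3 = 0 + 3 = 3)
C(G) = 2*G
Q(y, t) = 154 + 42*t*y (Q(y, t) = 7*(((2*3)*y)*t + 22) = 7*((6*y)*t + 22) = 7*(6*t*y + 22) = 7*(22 + 6*t*y) = 154 + 42*t*y)
288*(Q(-20, -35) + 1372) = 288*((154 + 42*(-35)*(-20)) + 1372) = 288*((154 + 29400) + 1372) = 288*(29554 + 1372) = 288*30926 = 8906688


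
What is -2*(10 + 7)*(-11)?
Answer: 374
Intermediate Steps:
-2*(10 + 7)*(-11) = -2*17*(-11) = -34*(-11) = 374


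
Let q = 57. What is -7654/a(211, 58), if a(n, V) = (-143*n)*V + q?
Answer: 7654/1749977 ≈ 0.0043738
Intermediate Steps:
a(n, V) = 57 - 143*V*n (a(n, V) = (-143*n)*V + 57 = -143*V*n + 57 = 57 - 143*V*n)
-7654/a(211, 58) = -7654/(57 - 143*58*211) = -7654/(57 - 1750034) = -7654/(-1749977) = -7654*(-1/1749977) = 7654/1749977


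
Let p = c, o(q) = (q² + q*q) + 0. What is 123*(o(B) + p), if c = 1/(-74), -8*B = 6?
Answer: 40467/296 ≈ 136.71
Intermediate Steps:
B = -¾ (B = -⅛*6 = -¾ ≈ -0.75000)
o(q) = 2*q² (o(q) = (q² + q²) + 0 = 2*q² + 0 = 2*q²)
c = -1/74 ≈ -0.013514
p = -1/74 ≈ -0.013514
123*(o(B) + p) = 123*(2*(-¾)² - 1/74) = 123*(2*(9/16) - 1/74) = 123*(9/8 - 1/74) = 123*(329/296) = 40467/296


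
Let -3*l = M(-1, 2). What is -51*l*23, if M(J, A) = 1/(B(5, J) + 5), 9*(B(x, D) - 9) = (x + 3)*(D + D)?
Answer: 3519/110 ≈ 31.991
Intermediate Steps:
B(x, D) = 9 + 2*D*(3 + x)/9 (B(x, D) = 9 + ((x + 3)*(D + D))/9 = 9 + ((3 + x)*(2*D))/9 = 9 + (2*D*(3 + x))/9 = 9 + 2*D*(3 + x)/9)
M(J, A) = 1/(14 + 16*J/9) (M(J, A) = 1/((9 + 2*J/3 + (2/9)*J*5) + 5) = 1/((9 + 2*J/3 + 10*J/9) + 5) = 1/((9 + 16*J/9) + 5) = 1/(14 + 16*J/9))
l = -3/110 (l = -3/(2*(63 + 8*(-1))) = -3/(2*(63 - 8)) = -3/(2*55) = -⅓*9/110 = -3/110 ≈ -0.027273)
-51*l*23 = -(-153)*23/110 = -51*(-69/110) = 3519/110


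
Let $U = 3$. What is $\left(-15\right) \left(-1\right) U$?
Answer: $45$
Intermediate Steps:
$\left(-15\right) \left(-1\right) U = \left(-15\right) \left(-1\right) 3 = 15 \cdot 3 = 45$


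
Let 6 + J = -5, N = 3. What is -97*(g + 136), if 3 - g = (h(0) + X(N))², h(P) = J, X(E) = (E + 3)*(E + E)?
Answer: 47142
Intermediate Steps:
J = -11 (J = -6 - 5 = -11)
X(E) = 2*E*(3 + E) (X(E) = (3 + E)*(2*E) = 2*E*(3 + E))
h(P) = -11
g = -622 (g = 3 - (-11 + 2*3*(3 + 3))² = 3 - (-11 + 2*3*6)² = 3 - (-11 + 36)² = 3 - 1*25² = 3 - 1*625 = 3 - 625 = -622)
-97*(g + 136) = -97*(-622 + 136) = -97*(-486) = 47142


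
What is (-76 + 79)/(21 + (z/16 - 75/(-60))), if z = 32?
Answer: 12/97 ≈ 0.12371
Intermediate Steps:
(-76 + 79)/(21 + (z/16 - 75/(-60))) = (-76 + 79)/(21 + (32/16 - 75/(-60))) = 3/(21 + (32*(1/16) - 75*(-1/60))) = 3/(21 + (2 + 5/4)) = 3/(21 + 13/4) = 3/(97/4) = 3*(4/97) = 12/97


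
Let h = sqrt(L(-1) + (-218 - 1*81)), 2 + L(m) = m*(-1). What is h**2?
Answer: -300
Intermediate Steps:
L(m) = -2 - m (L(m) = -2 + m*(-1) = -2 - m)
h = 10*I*sqrt(3) (h = sqrt((-2 - 1*(-1)) + (-218 - 1*81)) = sqrt((-2 + 1) + (-218 - 81)) = sqrt(-1 - 299) = sqrt(-300) = 10*I*sqrt(3) ≈ 17.32*I)
h**2 = (10*I*sqrt(3))**2 = -300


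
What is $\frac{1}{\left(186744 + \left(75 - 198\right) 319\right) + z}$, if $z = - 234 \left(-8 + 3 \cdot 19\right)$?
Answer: $\frac{1}{136041} \approx 7.3507 \cdot 10^{-6}$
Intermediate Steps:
$z = -11466$ ($z = - 234 \left(-8 + 57\right) = \left(-234\right) 49 = -11466$)
$\frac{1}{\left(186744 + \left(75 - 198\right) 319\right) + z} = \frac{1}{\left(186744 + \left(75 - 198\right) 319\right) - 11466} = \frac{1}{\left(186744 - 39237\right) - 11466} = \frac{1}{147507 - 11466} = \frac{1}{136041}$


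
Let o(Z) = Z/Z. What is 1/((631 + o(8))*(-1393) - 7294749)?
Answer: -1/8175125 ≈ -1.2232e-7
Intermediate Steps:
o(Z) = 1
1/((631 + o(8))*(-1393) - 7294749) = 1/((631 + 1)*(-1393) - 7294749) = 1/(632*(-1393) - 7294749) = 1/(-880376 - 7294749) = 1/(-8175125) = -1/8175125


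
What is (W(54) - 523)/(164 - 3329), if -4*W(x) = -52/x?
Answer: 28229/170910 ≈ 0.16517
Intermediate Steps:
W(x) = 13/x (W(x) = -(-13)/x = 13/x)
(W(54) - 523)/(164 - 3329) = (13/54 - 523)/(164 - 3329) = (13*(1/54) - 523)/(-3165) = (13/54 - 523)*(-1/3165) = -28229/54*(-1/3165) = 28229/170910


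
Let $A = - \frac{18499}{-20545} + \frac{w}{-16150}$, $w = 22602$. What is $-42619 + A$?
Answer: $- \frac{1414122438249}{33180175} \approx -42620.0$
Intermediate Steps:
$A = - \frac{16559924}{33180175}$ ($A = - \frac{18499}{-20545} + \frac{22602}{-16150} = \left(-18499\right) \left(- \frac{1}{20545}\right) + 22602 \left(- \frac{1}{16150}\right) = \frac{18499}{20545} - \frac{11301}{8075} = - \frac{16559924}{33180175} \approx -0.49909$)
$-42619 + A = -42619 - \frac{16559924}{33180175} = - \frac{1414122438249}{33180175}$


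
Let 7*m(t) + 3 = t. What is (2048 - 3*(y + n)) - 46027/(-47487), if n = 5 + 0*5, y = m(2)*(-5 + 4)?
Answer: 675967225/332409 ≈ 2033.5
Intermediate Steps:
m(t) = -3/7 + t/7
y = ⅐ (y = (-3/7 + (⅐)*2)*(-5 + 4) = (-3/7 + 2/7)*(-1) = -⅐*(-1) = ⅐ ≈ 0.14286)
n = 5 (n = 5 + 0 = 5)
(2048 - 3*(y + n)) - 46027/(-47487) = (2048 - 3*(⅐ + 5)) - 46027/(-47487) = (2048 - 3*36/7) - 46027*(-1)/47487 = (2048 - 108/7) - 1*(-46027/47487) = 14228/7 + 46027/47487 = 675967225/332409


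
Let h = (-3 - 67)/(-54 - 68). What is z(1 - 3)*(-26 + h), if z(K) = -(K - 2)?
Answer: -6204/61 ≈ -101.70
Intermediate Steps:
z(K) = 2 - K (z(K) = -(-2 + K) = 2 - K)
h = 35/61 (h = -70/(-122) = -70*(-1/122) = 35/61 ≈ 0.57377)
z(1 - 3)*(-26 + h) = (2 - (1 - 3))*(-26 + 35/61) = (2 - 1*(-2))*(-1551/61) = (2 + 2)*(-1551/61) = 4*(-1551/61) = -6204/61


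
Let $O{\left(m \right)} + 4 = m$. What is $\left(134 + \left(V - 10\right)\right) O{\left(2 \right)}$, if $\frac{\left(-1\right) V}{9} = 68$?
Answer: $976$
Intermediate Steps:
$V = -612$ ($V = \left(-9\right) 68 = -612$)
$O{\left(m \right)} = -4 + m$
$\left(134 + \left(V - 10\right)\right) O{\left(2 \right)} = \left(134 - 622\right) \left(-4 + 2\right) = \left(134 - 622\right) \left(-2\right) = \left(-488\right) \left(-2\right) = 976$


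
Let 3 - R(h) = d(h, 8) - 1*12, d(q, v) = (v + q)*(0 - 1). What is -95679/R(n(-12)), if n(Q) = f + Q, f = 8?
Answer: -95679/19 ≈ -5035.7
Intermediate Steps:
n(Q) = 8 + Q
d(q, v) = -q - v (d(q, v) = (q + v)*(-1) = -q - v)
R(h) = 23 + h (R(h) = 3 - ((-h - 1*8) - 1*12) = 3 - ((-h - 8) - 12) = 3 - ((-8 - h) - 12) = 3 - (-20 - h) = 3 + (20 + h) = 23 + h)
-95679/R(n(-12)) = -95679/(23 + (8 - 12)) = -95679/(23 - 4) = -95679/19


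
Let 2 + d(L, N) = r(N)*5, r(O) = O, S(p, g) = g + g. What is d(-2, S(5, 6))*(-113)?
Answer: -6554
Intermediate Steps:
S(p, g) = 2*g
d(L, N) = -2 + 5*N (d(L, N) = -2 + N*5 = -2 + 5*N)
d(-2, S(5, 6))*(-113) = (-2 + 5*(2*6))*(-113) = (-2 + 5*12)*(-113) = (-2 + 60)*(-113) = 58*(-113) = -6554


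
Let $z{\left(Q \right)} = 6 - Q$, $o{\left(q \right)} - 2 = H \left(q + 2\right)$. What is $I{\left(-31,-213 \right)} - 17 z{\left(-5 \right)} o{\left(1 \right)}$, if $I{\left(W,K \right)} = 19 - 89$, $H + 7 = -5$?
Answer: $6288$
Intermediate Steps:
$H = -12$ ($H = -7 - 5 = -12$)
$o{\left(q \right)} = -22 - 12 q$ ($o{\left(q \right)} = 2 - 12 \left(q + 2\right) = 2 - 12 \left(2 + q\right) = 2 - \left(24 + 12 q\right) = -22 - 12 q$)
$I{\left(W,K \right)} = -70$ ($I{\left(W,K \right)} = 19 - 89 = -70$)
$I{\left(-31,-213 \right)} - 17 z{\left(-5 \right)} o{\left(1 \right)} = -70 - 17 \left(6 - -5\right) \left(-22 - 12\right) = -70 - 17 \left(6 + 5\right) \left(-22 - 12\right) = -70 - 17 \cdot 11 \left(-34\right) = -70 - 187 \left(-34\right) = -70 - -6358 = -70 + 6358 = 6288$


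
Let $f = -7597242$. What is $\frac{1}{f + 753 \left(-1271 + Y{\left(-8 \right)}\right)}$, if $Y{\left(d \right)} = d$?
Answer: $- \frac{1}{8560329} \approx -1.1682 \cdot 10^{-7}$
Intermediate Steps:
$\frac{1}{f + 753 \left(-1271 + Y{\left(-8 \right)}\right)} = \frac{1}{-7597242 + 753 \left(-1271 - 8\right)} = \frac{1}{-7597242 + 753 \left(-1279\right)} = \frac{1}{-7597242 - 963087} = \frac{1}{-8560329} = - \frac{1}{8560329}$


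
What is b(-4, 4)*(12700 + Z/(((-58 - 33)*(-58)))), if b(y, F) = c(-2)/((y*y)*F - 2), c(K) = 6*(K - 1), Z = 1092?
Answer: -3314754/899 ≈ -3687.2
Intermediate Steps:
c(K) = -6 + 6*K (c(K) = 6*(-1 + K) = -6 + 6*K)
b(y, F) = -18/(-2 + F*y²) (b(y, F) = (-6 + 6*(-2))/((y*y)*F - 2) = (-6 - 12)/(y²*F - 2) = -18/(F*y² - 2) = -18/(-2 + F*y²))
b(-4, 4)*(12700 + Z/(((-58 - 33)*(-58)))) = (-18/(-2 + 4*(-4)²))*(12700 + 1092/(((-58 - 33)*(-58)))) = (-18/(-2 + 4*16))*(12700 + 1092/((-91*(-58)))) = (-18/(-2 + 64))*(12700 + 1092/5278) = (-18/62)*(12700 + 1092*(1/5278)) = (-18*1/62)*(12700 + 6/29) = -9/31*368306/29 = -3314754/899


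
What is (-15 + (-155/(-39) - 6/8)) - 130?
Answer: -22117/156 ≈ -141.78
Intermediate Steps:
(-15 + (-155/(-39) - 6/8)) - 130 = (-15 + (-155*(-1/39) - 6*1/8)) - 130 = (-15 + (155/39 - 3/4)) - 130 = (-15 + 503/156) - 130 = -1837/156 - 130 = -22117/156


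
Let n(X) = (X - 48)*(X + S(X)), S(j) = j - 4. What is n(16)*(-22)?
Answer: 19712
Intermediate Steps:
S(j) = -4 + j
n(X) = (-48 + X)*(-4 + 2*X) (n(X) = (X - 48)*(X + (-4 + X)) = (-48 + X)*(-4 + 2*X))
n(16)*(-22) = (192 - 100*16 + 2*16**2)*(-22) = (192 - 1600 + 2*256)*(-22) = (192 - 1600 + 512)*(-22) = -896*(-22) = 19712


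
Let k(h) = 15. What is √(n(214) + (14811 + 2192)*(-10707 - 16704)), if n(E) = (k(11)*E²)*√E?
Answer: √(-466069233 + 686940*√214) ≈ 21355.0*I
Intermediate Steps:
n(E) = 15*E^(5/2) (n(E) = (15*E²)*√E = 15*E^(5/2))
√(n(214) + (14811 + 2192)*(-10707 - 16704)) = √(15*214^(5/2) + (14811 + 2192)*(-10707 - 16704)) = √(15*(45796*√214) + 17003*(-27411)) = √(686940*√214 - 466069233) = √(-466069233 + 686940*√214)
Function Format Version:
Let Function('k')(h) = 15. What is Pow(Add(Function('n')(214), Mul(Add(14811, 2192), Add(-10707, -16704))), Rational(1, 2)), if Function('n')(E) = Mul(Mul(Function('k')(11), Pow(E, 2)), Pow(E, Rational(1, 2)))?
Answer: Pow(Add(-466069233, Mul(686940, Pow(214, Rational(1, 2)))), Rational(1, 2)) ≈ Mul(21355., I)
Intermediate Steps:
Function('n')(E) = Mul(15, Pow(E, Rational(5, 2))) (Function('n')(E) = Mul(Mul(15, Pow(E, 2)), Pow(E, Rational(1, 2))) = Mul(15, Pow(E, Rational(5, 2))))
Pow(Add(Function('n')(214), Mul(Add(14811, 2192), Add(-10707, -16704))), Rational(1, 2)) = Pow(Add(Mul(15, Pow(214, Rational(5, 2))), Mul(Add(14811, 2192), Add(-10707, -16704))), Rational(1, 2)) = Pow(Add(Mul(15, Mul(45796, Pow(214, Rational(1, 2)))), Mul(17003, -27411)), Rational(1, 2)) = Pow(Add(Mul(686940, Pow(214, Rational(1, 2))), -466069233), Rational(1, 2)) = Pow(Add(-466069233, Mul(686940, Pow(214, Rational(1, 2)))), Rational(1, 2))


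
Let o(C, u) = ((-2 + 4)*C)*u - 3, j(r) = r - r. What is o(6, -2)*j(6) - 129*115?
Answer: -14835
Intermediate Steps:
j(r) = 0
o(C, u) = -3 + 2*C*u (o(C, u) = (2*C)*u - 3 = 2*C*u - 3 = -3 + 2*C*u)
o(6, -2)*j(6) - 129*115 = (-3 + 2*6*(-2))*0 - 129*115 = (-3 - 24)*0 - 14835 = -27*0 - 14835 = 0 - 14835 = -14835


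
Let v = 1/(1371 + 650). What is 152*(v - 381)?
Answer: -117040000/2021 ≈ -57912.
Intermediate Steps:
v = 1/2021 ≈ 0.00049480
152*(v - 381) = 152*(1/2021 - 381) = 152*(-770000/2021) = -117040000/2021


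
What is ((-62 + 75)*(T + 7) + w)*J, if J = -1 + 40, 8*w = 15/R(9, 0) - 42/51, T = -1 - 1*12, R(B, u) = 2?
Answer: -818571/272 ≈ -3009.5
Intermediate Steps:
T = -13 (T = -1 - 12 = -13)
w = 227/272 (w = (15/2 - 42/51)/8 = (15*(½) - 42*1/51)/8 = (15/2 - 14/17)/8 = (⅛)*(227/34) = 227/272 ≈ 0.83456)
J = 39
((-62 + 75)*(T + 7) + w)*J = ((-62 + 75)*(-13 + 7) + 227/272)*39 = (13*(-6) + 227/272)*39 = (-78 + 227/272)*39 = -20989/272*39 = -818571/272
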